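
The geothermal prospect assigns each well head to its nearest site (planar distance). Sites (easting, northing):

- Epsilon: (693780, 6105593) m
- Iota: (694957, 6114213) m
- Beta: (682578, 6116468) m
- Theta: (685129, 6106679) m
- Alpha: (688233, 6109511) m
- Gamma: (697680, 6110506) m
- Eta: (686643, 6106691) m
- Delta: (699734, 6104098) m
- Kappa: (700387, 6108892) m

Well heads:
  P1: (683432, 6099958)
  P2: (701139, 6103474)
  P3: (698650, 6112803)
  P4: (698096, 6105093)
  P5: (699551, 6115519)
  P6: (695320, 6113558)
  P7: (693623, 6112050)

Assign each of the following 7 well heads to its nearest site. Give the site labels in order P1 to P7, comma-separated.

P1 → Theta (d²=48051650.00)
P2 → Delta (d²=2363401.00)
P3 → Gamma (d²=6217109.00)
P4 → Delta (d²=3673069.00)
P5 → Iota (d²=22810472.00)
P6 → Iota (d²=560794.00)
P7 → Iota (d²=6458125.00)

Theta, Delta, Gamma, Delta, Iota, Iota, Iota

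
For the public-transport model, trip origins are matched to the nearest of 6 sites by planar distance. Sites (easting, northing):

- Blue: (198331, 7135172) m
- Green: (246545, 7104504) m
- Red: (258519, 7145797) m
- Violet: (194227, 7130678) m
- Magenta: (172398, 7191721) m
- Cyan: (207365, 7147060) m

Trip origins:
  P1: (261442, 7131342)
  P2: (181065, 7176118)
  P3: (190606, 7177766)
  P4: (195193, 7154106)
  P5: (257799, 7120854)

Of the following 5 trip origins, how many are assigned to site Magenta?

P1 → Red
P2 → Magenta
P3 → Magenta
P4 → Cyan
P5 → Green
2 of the 5 go to Magenta.

2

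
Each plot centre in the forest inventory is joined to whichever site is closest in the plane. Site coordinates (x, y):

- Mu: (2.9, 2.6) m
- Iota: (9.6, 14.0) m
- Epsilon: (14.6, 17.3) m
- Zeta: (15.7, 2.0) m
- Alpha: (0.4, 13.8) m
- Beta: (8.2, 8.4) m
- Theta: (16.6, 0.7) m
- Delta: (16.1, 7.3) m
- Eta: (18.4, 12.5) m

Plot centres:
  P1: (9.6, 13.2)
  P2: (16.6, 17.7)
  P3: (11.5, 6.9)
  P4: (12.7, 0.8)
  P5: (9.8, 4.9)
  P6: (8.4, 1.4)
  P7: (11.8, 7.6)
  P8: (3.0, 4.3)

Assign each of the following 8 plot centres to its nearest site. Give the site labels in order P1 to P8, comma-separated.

Iota, Epsilon, Beta, Zeta, Beta, Mu, Beta, Mu

P1 → Iota (d²=0.64)
P2 → Epsilon (d²=4.16)
P3 → Beta (d²=13.14)
P4 → Zeta (d²=10.44)
P5 → Beta (d²=14.81)
P6 → Mu (d²=31.69)
P7 → Beta (d²=13.60)
P8 → Mu (d²=2.90)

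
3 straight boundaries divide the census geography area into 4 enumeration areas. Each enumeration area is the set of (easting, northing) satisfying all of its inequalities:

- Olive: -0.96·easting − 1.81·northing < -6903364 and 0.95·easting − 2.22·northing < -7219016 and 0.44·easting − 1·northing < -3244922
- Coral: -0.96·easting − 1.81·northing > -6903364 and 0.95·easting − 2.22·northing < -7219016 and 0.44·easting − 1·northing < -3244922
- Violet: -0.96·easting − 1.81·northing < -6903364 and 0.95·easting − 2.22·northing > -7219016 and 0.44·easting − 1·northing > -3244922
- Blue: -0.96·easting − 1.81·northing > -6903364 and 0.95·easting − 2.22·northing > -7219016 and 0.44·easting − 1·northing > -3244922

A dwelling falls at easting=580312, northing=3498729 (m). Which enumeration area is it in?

-0.96·580312 − 1.81·3498729 = -6889799.010, which is > -6903364
0.95·580312 − 2.22·3498729 = -7215881.980, which is > -7219016
0.44·580312 − 1·3498729 = -3243391.720, which is > -3244922
This sign pattern matches Blue.

Blue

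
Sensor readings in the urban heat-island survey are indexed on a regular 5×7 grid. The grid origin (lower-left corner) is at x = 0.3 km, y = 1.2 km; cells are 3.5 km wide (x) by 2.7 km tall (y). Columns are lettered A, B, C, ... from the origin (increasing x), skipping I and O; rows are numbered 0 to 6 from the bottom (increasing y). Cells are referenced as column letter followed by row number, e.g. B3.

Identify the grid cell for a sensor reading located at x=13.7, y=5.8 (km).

Column index: ⌊(13.7 − 0.3) / 3.5⌋ = ⌊3.829⌋ = 3 → column D
Row offset from origin: ⌊(5.8 − 1.2) / 2.7⌋ = ⌊1.704⌋ = 1 → row 1

D1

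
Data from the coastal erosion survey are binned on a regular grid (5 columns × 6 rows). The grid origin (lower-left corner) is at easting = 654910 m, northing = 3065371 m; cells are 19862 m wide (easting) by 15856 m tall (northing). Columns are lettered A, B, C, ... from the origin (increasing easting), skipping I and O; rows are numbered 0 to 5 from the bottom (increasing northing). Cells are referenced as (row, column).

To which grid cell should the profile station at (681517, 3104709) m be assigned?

Column index: ⌊(681517 − 654910) / 19862⌋ = ⌊1.340⌋ = 1 → column B
Row offset from origin: ⌊(3104709 − 3065371) / 15856⌋ = ⌊2.481⌋ = 2 → row 2

(2, B)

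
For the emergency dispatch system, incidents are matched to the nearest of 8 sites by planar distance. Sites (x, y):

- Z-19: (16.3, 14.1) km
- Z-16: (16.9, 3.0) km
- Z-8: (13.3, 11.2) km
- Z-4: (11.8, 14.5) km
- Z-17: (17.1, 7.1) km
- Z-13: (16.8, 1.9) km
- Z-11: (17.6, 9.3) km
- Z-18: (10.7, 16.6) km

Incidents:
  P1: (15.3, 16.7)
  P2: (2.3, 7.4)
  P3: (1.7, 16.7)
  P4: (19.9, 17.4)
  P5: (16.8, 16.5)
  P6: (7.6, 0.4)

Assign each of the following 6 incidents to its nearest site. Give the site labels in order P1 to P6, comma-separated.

P1 → Z-19 (d²=7.76)
P2 → Z-8 (d²=135.44)
P3 → Z-18 (d²=81.01)
P4 → Z-19 (d²=23.85)
P5 → Z-19 (d²=6.01)
P6 → Z-13 (d²=86.89)

Z-19, Z-8, Z-18, Z-19, Z-19, Z-13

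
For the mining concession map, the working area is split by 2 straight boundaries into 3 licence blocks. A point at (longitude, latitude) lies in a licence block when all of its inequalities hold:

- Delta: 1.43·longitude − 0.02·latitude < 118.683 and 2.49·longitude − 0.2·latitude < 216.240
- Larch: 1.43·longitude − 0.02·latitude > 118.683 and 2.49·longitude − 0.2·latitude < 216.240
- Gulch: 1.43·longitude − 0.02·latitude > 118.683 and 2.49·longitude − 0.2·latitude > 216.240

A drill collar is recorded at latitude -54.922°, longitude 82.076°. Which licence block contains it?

Delta

1.43·82.076 − 0.02·-54.922 = 118.467, which is < 118.683
2.49·82.076 − 0.2·-54.922 = 215.354, which is < 216.240
This sign pattern matches Delta.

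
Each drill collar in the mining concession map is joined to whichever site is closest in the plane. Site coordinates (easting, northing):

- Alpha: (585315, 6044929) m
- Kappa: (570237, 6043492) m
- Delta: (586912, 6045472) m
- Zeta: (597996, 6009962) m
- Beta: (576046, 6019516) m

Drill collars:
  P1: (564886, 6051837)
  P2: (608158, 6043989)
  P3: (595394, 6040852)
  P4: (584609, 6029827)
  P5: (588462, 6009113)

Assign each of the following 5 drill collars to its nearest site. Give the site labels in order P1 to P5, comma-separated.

Kappa, Delta, Delta, Beta, Zeta

P1 → Kappa (d²=98272226.00)
P2 → Delta (d²=453591805.00)
P3 → Delta (d²=93288724.00)
P4 → Beta (d²=179641690.00)
P5 → Zeta (d²=91617957.00)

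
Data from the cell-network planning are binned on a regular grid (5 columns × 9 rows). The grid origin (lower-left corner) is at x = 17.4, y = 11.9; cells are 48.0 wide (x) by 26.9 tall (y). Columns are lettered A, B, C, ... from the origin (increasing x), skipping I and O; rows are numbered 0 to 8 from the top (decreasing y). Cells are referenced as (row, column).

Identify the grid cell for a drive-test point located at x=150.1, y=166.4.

Column index: ⌊(150.1 − 17.4) / 48.0⌋ = ⌊2.765⌋ = 2 → column C
Row offset from origin: ⌊(166.4 − 11.9) / 26.9⌋ = ⌊5.743⌋ = 5 → row 3 (counted from top)

(3, C)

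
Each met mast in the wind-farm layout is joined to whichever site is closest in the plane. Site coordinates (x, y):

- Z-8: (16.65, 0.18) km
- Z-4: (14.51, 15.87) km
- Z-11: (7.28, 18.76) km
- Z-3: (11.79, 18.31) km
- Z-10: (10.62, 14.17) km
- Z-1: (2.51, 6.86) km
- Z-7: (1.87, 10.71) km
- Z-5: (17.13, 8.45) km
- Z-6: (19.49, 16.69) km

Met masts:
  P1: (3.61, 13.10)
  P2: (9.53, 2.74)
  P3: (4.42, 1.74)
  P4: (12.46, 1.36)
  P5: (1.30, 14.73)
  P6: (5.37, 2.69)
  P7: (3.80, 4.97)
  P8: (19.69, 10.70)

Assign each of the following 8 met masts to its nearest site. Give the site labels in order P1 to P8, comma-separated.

Z-7, Z-8, Z-1, Z-8, Z-7, Z-1, Z-1, Z-5

P1 → Z-7 (d²=8.74)
P2 → Z-8 (d²=57.25)
P3 → Z-1 (d²=29.86)
P4 → Z-8 (d²=18.95)
P5 → Z-7 (d²=16.49)
P6 → Z-1 (d²=25.57)
P7 → Z-1 (d²=5.24)
P8 → Z-5 (d²=11.62)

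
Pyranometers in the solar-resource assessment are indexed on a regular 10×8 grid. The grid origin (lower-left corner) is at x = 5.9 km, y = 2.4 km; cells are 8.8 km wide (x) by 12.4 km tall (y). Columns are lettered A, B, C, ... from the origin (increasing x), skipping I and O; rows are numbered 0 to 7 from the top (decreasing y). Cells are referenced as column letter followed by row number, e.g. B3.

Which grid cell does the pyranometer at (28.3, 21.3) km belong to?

Column index: ⌊(28.3 − 5.9) / 8.8⌋ = ⌊2.545⌋ = 2 → column C
Row offset from origin: ⌊(21.3 − 2.4) / 12.4⌋ = ⌊1.524⌋ = 1 → row 6 (counted from top)

C6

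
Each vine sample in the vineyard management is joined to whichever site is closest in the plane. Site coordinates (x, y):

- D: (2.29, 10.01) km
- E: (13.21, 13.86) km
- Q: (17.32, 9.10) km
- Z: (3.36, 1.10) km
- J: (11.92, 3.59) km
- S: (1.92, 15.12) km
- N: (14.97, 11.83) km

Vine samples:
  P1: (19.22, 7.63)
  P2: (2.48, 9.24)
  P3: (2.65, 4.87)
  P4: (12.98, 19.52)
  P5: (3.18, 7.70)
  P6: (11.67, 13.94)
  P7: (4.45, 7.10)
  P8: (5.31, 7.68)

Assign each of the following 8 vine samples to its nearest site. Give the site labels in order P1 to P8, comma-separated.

Q, D, Z, E, D, E, D, D

P1 → Q (d²=5.77)
P2 → D (d²=0.63)
P3 → Z (d²=14.72)
P4 → E (d²=32.09)
P5 → D (d²=6.13)
P6 → E (d²=2.38)
P7 → D (d²=13.13)
P8 → D (d²=14.55)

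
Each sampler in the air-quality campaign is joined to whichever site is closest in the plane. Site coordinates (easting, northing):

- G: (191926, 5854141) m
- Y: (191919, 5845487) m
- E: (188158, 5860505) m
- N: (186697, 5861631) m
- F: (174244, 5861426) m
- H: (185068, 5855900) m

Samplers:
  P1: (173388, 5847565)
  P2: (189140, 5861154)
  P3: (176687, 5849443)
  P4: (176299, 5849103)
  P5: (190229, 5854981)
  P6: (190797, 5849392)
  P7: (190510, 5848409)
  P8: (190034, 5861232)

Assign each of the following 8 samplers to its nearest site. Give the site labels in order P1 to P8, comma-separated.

P1 → F (d²=192860057.00)
P2 → E (d²=1385525.00)
P3 → H (d²=111934010.00)
P4 → H (d²=123094570.00)
P5 → G (d²=3585409.00)
P6 → Y (d²=16507909.00)
P7 → Y (d²=10523365.00)
P8 → E (d²=4047905.00)

F, E, H, H, G, Y, Y, E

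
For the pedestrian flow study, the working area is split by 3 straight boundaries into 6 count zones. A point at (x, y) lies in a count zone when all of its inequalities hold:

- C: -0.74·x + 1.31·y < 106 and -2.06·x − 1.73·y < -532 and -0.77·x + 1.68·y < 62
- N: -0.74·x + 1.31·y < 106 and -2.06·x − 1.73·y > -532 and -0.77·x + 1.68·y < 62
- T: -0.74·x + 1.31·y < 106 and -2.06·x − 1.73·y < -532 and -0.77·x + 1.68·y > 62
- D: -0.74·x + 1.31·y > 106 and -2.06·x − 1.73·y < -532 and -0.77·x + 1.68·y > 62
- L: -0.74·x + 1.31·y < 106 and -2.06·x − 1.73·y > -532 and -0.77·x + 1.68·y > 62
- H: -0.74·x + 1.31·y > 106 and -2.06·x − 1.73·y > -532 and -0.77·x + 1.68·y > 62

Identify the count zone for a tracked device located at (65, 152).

H

-0.74·65 + 1.31·152 = 151.020, which is > 106
-2.06·65 − 1.73·152 = -396.860, which is > -532
-0.77·65 + 1.68·152 = 205.310, which is > 62
This sign pattern matches H.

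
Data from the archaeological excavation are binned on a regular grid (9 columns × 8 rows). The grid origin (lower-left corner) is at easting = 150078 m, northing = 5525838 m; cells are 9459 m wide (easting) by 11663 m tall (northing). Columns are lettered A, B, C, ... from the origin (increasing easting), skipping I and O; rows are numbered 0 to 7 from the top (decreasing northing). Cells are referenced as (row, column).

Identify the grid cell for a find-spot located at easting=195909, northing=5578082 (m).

(3, E)

Column index: ⌊(195909 − 150078) / 9459⌋ = ⌊4.845⌋ = 4 → column E
Row offset from origin: ⌊(5578082 − 5525838) / 11663⌋ = ⌊4.479⌋ = 4 → row 3 (counted from top)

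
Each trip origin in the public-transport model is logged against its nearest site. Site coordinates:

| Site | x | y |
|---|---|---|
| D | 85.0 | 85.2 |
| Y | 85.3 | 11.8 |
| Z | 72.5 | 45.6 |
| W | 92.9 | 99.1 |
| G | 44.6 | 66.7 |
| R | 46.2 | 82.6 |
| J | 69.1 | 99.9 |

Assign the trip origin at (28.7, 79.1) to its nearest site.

Squared distances to each site:
D: 3206.900; Y: 7732.850; Z: 3040.690; W: 4521.640; G: 406.570; R: 318.500; J: 2064.800.
Minimum at R.

R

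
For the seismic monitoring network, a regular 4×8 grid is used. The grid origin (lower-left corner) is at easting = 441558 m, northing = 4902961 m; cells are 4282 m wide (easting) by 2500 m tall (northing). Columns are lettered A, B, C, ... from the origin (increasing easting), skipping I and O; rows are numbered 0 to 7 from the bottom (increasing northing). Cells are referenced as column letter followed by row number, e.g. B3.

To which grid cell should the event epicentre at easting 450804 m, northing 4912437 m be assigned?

C3

Column index: ⌊(450804 − 441558) / 4282⌋ = ⌊2.159⌋ = 2 → column C
Row offset from origin: ⌊(4912437 − 4902961) / 2500⌋ = ⌊3.790⌋ = 3 → row 3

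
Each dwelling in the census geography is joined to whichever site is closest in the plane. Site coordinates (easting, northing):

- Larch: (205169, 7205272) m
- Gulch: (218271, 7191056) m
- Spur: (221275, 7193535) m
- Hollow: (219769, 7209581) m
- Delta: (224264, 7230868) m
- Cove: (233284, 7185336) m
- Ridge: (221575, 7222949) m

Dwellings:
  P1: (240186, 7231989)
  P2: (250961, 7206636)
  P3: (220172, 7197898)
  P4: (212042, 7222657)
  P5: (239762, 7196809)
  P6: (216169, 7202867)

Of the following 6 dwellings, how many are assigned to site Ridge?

P1 → Delta
P2 → Cove
P3 → Spur
P4 → Ridge
P5 → Cove
P6 → Hollow
1 of the 6 goes to Ridge.

1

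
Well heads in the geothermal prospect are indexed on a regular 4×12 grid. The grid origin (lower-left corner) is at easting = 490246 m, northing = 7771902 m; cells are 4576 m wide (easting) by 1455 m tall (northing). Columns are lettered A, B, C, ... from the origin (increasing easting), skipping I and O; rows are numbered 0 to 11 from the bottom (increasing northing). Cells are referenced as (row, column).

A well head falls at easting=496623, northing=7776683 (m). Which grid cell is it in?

(3, B)

Column index: ⌊(496623 − 490246) / 4576⌋ = ⌊1.394⌋ = 1 → column B
Row offset from origin: ⌊(7776683 − 7771902) / 1455⌋ = ⌊3.286⌋ = 3 → row 3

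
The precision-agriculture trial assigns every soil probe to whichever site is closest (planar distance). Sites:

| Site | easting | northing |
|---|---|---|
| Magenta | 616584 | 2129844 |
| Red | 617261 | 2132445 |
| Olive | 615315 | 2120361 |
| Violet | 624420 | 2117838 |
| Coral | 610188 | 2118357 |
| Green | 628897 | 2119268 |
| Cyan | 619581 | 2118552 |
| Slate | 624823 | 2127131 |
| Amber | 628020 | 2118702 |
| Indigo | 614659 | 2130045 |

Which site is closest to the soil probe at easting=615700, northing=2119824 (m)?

Olive

Squared distances to each site:
Magenta: 101181856.000; Red: 161726362.000; Olive: 436594.000; Violet: 79982596.000; Coral: 32534233.000; Green: 174469945.000; Cyan: 16680145.000; Slate: 136621378.000; Amber: 153041284.000; Indigo: 105552522.000.
Minimum at Olive.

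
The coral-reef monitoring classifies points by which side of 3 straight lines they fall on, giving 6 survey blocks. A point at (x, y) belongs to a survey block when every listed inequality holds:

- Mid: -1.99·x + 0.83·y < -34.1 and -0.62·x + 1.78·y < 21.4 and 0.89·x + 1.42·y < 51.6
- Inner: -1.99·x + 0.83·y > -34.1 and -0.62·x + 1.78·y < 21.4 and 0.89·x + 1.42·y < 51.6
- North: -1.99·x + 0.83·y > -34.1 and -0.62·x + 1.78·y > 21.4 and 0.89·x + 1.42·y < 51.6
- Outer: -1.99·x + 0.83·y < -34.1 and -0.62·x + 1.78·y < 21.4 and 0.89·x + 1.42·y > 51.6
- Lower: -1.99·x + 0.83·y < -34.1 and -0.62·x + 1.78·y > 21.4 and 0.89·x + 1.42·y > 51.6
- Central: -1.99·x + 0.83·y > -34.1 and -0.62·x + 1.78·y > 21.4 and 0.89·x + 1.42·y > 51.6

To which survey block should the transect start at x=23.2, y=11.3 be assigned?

Mid

-1.99·23.2 + 0.83·11.3 = -36.789, which is < -34.1
-0.62·23.2 + 1.78·11.3 = 5.730, which is < 21.4
0.89·23.2 + 1.42·11.3 = 36.694, which is < 51.6
This sign pattern matches Mid.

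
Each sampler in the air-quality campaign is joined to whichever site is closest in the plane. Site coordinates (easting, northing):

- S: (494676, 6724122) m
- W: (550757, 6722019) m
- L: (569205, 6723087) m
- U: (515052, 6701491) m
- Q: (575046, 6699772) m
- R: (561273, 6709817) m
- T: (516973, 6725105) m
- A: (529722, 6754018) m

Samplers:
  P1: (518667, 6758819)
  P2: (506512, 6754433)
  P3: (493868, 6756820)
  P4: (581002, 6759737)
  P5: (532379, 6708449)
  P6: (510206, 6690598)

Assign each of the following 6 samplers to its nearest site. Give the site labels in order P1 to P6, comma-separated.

P1 → A (d²=145262626.00)
P2 → A (d²=538876325.00)
P3 → S (d²=1069812068.00)
P4 → L (d²=1482391709.00)
P5 → U (d²=348638693.00)
P6 → U (d²=142141165.00)

A, A, S, L, U, U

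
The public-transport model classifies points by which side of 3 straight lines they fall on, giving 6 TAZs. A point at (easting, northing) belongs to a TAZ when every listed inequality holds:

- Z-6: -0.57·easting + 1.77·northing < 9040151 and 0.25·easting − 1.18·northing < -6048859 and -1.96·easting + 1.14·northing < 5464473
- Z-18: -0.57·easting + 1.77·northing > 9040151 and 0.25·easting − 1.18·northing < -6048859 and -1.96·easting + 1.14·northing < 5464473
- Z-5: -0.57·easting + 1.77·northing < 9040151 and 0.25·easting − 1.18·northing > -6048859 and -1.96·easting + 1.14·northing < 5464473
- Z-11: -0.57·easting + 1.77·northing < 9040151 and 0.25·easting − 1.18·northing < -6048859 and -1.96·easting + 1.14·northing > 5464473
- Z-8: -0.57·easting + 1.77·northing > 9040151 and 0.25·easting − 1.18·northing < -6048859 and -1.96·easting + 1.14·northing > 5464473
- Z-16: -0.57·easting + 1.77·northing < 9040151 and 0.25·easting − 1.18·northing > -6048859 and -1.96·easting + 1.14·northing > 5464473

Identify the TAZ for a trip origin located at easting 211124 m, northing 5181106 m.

Z-8

-0.57·211124 + 1.77·5181106 = 9050216.940, which is > 9040151
0.25·211124 − 1.18·5181106 = -6060924.080, which is < -6048859
-1.96·211124 + 1.14·5181106 = 5492657.800, which is > 5464473
This sign pattern matches Z-8.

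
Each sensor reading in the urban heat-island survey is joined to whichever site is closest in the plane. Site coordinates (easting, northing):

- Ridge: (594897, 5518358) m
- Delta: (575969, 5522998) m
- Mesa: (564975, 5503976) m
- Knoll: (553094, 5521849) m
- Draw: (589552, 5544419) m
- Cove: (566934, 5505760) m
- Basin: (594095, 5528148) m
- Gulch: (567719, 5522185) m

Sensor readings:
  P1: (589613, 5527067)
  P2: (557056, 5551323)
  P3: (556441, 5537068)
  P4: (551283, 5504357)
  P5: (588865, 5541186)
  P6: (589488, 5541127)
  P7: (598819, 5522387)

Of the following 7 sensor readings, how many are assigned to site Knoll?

P1 → Basin
P2 → Knoll
P3 → Knoll
P4 → Mesa
P5 → Draw
P6 → Draw
P7 → Ridge
2 of the 7 go to Knoll.

2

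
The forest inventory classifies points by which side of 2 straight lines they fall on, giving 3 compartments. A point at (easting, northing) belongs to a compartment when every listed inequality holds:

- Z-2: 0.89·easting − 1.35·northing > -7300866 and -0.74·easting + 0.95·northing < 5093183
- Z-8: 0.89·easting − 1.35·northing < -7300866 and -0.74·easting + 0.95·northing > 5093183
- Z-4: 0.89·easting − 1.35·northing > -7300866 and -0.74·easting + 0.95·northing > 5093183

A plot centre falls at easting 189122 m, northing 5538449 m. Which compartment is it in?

0.89·189122 − 1.35·5538449 = -7308587.570, which is < -7300866
-0.74·189122 + 0.95·5538449 = 5121576.270, which is > 5093183
This sign pattern matches Z-8.

Z-8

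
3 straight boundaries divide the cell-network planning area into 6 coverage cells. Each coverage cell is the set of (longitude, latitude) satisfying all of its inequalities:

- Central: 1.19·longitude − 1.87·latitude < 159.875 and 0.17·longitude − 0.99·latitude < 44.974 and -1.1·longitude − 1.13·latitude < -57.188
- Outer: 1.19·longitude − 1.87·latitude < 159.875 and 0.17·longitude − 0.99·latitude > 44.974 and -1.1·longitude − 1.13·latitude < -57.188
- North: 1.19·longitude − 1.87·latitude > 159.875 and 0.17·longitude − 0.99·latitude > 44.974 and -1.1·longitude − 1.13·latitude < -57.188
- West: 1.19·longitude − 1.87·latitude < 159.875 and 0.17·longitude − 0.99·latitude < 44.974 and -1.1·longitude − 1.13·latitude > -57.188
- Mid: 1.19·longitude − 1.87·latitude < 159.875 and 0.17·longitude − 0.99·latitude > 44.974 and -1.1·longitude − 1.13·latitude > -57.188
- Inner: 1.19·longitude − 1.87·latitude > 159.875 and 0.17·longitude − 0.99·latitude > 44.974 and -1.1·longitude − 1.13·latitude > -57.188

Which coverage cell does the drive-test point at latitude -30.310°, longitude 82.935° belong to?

West

1.19·82.935 − 1.87·-30.310 = 155.372, which is < 159.875
0.17·82.935 − 0.99·-30.310 = 44.106, which is < 44.974
-1.1·82.935 − 1.13·-30.310 = -56.978, which is > -57.188
This sign pattern matches West.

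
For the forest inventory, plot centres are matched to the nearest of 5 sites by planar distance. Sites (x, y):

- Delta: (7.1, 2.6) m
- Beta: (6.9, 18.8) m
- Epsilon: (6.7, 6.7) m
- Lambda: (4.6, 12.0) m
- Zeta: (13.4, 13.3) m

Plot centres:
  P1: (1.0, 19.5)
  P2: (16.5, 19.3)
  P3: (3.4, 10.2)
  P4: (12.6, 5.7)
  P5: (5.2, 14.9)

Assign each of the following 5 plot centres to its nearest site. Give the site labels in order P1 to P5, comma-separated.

Beta, Zeta, Lambda, Epsilon, Lambda

P1 → Beta (d²=35.30)
P2 → Zeta (d²=45.61)
P3 → Lambda (d²=4.68)
P4 → Epsilon (d²=35.81)
P5 → Lambda (d²=8.77)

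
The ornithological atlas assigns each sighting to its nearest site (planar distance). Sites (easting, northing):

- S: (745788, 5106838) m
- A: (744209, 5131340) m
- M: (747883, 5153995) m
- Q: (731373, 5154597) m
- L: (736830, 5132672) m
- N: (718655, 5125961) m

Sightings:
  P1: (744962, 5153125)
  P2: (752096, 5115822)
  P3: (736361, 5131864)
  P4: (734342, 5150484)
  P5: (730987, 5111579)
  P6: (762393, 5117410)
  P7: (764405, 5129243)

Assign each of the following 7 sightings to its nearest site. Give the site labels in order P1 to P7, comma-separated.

P1 → M (d²=9289141.00)
P2 → S (d²=120503120.00)
P3 → L (d²=872825.00)
P4 → Q (d²=25731730.00)
P5 → S (d²=241546682.00)
P6 → S (d²=387493209.00)
P7 → A (d²=412275825.00)

M, S, L, Q, S, S, A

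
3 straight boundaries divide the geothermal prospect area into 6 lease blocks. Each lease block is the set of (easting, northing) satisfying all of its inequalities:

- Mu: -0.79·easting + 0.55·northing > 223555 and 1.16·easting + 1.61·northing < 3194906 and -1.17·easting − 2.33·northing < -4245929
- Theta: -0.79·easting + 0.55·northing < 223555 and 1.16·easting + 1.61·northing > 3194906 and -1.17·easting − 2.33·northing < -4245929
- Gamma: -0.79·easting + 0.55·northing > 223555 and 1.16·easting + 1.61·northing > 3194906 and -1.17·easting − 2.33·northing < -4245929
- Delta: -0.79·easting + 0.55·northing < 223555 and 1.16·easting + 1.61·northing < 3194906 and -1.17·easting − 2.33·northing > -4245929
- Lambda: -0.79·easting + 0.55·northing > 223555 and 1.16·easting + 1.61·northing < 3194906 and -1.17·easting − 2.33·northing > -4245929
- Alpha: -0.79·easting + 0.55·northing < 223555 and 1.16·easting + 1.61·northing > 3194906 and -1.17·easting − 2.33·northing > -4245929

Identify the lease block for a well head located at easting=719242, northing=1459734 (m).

-0.79·719242 + 0.55·1459734 = 234652.520, which is > 223555
1.16·719242 + 1.61·1459734 = 3184492.460, which is < 3194906
-1.17·719242 − 2.33·1459734 = -4242693.360, which is > -4245929
This sign pattern matches Lambda.

Lambda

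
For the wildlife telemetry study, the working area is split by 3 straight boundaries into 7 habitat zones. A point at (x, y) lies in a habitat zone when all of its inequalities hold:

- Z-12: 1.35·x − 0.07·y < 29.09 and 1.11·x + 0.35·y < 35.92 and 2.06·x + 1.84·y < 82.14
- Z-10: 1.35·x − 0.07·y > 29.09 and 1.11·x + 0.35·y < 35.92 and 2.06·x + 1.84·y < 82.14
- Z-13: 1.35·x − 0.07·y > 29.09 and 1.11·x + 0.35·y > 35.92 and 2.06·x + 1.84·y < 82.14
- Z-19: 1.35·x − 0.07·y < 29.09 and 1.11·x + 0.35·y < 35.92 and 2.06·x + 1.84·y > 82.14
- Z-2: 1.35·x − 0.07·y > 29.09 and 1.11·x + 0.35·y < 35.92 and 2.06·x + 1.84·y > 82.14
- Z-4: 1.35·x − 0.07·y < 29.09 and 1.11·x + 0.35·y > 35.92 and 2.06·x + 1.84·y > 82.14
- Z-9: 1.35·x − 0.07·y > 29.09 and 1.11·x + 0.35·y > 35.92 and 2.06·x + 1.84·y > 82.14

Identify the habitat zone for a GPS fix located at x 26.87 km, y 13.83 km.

1.35·26.87 − 0.07·13.83 = 35.306, which is > 29.09
1.11·26.87 + 0.35·13.83 = 34.666, which is < 35.92
2.06·26.87 + 1.84·13.83 = 80.799, which is < 82.14
This sign pattern matches Z-10.

Z-10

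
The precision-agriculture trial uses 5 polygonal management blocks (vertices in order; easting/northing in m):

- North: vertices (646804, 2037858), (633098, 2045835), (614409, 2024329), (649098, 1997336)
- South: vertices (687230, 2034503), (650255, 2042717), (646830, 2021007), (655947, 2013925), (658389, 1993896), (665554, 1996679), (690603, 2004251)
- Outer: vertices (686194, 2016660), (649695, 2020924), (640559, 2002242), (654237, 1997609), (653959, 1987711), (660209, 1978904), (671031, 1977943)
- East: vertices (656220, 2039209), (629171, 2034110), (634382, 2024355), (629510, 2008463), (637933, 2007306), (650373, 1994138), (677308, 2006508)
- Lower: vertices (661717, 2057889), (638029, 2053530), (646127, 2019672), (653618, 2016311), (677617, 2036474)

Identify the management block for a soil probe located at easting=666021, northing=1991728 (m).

Outer

Cast a ray rightward from (666021, 1991728). For each polygon, the edges (by vertex number in listed order) whose endpoints lie on opposite sides of northing = 1991728, where each meets that height, and whether that is right or left of the point:
North: no edge straddles that height → 0 crossings.
South: no edge straddles that height → 0 crossings.
Outer: 4–5 at easting≈654071.8 (left), 7–1 at easting≈676429.7 (right) → 1 crossing.
East: no edge straddles that height → 0 crossings.
Lower: no edge straddles that height → 0 crossings.
Only Outer has an odd count, so the point is inside Outer.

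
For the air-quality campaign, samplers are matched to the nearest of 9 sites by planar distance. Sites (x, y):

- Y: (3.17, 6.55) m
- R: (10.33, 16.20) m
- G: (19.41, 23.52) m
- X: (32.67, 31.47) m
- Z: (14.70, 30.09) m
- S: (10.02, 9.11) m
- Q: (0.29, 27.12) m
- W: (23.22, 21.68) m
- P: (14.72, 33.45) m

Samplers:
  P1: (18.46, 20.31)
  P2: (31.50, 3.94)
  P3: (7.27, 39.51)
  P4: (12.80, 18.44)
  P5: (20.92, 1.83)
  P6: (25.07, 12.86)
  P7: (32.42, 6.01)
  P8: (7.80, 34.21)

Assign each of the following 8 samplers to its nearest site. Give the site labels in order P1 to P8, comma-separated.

G, W, P, R, S, W, W, P

P1 → G (d²=11.21)
P2 → W (d²=383.27)
P3 → P (d²=92.23)
P4 → R (d²=11.12)
P5 → S (d²=171.81)
P6 → W (d²=81.21)
P7 → W (d²=330.19)
P8 → P (d²=48.46)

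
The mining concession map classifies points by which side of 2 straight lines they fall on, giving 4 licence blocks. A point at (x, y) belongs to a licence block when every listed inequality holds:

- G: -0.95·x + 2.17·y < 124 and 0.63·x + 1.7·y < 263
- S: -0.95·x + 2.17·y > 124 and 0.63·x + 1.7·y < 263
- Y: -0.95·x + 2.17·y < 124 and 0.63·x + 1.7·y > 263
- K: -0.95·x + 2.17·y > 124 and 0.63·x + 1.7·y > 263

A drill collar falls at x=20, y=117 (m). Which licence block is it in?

S

-0.95·20 + 2.17·117 = 234.890, which is > 124
0.63·20 + 1.7·117 = 211.500, which is < 263
This sign pattern matches S.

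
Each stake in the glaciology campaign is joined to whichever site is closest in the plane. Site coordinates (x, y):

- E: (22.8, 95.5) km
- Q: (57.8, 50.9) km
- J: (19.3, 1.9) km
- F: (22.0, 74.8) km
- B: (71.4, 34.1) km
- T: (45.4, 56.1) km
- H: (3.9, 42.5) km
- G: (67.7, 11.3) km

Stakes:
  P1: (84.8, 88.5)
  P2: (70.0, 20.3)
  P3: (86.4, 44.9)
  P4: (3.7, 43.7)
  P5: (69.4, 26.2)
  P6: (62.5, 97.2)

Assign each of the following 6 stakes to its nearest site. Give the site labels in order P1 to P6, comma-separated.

Q, G, B, H, B, E

P1 → Q (d²=2142.76)
P2 → G (d²=86.29)
P3 → B (d²=341.64)
P4 → H (d²=1.48)
P5 → B (d²=66.41)
P6 → E (d²=1578.98)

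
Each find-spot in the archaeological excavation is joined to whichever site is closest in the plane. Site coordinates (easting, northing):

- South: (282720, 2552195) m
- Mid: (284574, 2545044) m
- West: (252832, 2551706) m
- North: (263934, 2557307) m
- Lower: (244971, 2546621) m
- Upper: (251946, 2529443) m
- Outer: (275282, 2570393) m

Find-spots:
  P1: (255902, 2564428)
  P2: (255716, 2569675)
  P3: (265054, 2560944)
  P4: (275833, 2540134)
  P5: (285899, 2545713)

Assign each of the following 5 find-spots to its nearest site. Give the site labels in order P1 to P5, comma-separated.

North, North, North, Mid, Mid

P1 → North (d²=115221665.00)
P2 → North (d²=220502948.00)
P3 → North (d²=14482169.00)
P4 → Mid (d²=100513181.00)
P5 → Mid (d²=2203186.00)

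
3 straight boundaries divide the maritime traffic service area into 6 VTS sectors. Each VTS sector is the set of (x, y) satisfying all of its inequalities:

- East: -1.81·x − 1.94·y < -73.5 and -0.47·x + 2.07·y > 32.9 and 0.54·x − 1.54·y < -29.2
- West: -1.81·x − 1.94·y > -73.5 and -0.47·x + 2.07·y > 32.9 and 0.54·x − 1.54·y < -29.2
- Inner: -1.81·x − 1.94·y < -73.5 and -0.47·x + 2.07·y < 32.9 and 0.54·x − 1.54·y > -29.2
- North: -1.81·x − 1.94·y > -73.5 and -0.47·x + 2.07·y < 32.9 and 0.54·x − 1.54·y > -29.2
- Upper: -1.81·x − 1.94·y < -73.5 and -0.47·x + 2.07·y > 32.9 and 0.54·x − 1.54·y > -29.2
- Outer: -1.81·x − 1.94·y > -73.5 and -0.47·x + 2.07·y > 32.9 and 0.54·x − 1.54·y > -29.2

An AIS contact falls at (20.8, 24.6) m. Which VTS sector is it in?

Upper

-1.81·20.8 − 1.94·24.6 = -85.372, which is < -73.5
-0.47·20.8 + 2.07·24.6 = 41.146, which is > 32.9
0.54·20.8 − 1.54·24.6 = -26.652, which is > -29.2
This sign pattern matches Upper.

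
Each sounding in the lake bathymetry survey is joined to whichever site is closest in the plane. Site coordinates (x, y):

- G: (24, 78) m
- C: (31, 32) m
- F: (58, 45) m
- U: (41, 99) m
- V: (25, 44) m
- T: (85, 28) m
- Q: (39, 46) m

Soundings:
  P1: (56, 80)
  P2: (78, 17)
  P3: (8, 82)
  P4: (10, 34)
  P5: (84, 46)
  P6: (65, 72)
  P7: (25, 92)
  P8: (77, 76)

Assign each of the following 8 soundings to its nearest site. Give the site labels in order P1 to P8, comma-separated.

U, T, G, V, T, F, G, F

P1 → U (d²=586.00)
P2 → T (d²=170.00)
P3 → G (d²=272.00)
P4 → V (d²=325.00)
P5 → T (d²=325.00)
P6 → F (d²=778.00)
P7 → G (d²=197.00)
P8 → F (d²=1322.00)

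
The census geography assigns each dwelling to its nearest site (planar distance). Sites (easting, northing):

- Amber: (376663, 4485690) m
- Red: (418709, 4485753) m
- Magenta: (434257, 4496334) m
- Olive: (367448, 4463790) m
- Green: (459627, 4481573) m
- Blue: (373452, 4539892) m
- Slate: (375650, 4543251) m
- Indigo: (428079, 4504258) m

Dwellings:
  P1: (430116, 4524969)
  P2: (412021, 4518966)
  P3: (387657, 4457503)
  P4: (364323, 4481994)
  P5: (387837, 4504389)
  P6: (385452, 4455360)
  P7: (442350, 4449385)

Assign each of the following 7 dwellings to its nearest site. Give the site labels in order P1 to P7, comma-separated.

Indigo, Indigo, Olive, Amber, Amber, Olive, Green

P1 → Indigo (d²=433094890.00)
P2 → Indigo (d²=474184628.00)
P3 → Olive (d²=447930050.00)
P4 → Amber (d²=165936016.00)
P5 → Amber (d²=474510877.00)
P6 → Olive (d²=395208916.00)
P7 → Green (d²=1334562073.00)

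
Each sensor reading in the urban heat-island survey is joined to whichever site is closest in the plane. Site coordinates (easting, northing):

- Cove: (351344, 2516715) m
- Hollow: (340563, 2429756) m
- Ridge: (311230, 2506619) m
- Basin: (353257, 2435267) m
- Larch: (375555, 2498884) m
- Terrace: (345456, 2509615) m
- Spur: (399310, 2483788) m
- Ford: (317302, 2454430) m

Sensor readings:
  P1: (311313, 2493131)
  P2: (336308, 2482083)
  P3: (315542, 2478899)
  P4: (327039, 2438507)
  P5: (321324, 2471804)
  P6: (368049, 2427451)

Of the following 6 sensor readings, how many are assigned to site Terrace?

1

P1 → Ridge
P2 → Terrace
P3 → Ford
P4 → Hollow
P5 → Ford
P6 → Basin
1 of the 6 goes to Terrace.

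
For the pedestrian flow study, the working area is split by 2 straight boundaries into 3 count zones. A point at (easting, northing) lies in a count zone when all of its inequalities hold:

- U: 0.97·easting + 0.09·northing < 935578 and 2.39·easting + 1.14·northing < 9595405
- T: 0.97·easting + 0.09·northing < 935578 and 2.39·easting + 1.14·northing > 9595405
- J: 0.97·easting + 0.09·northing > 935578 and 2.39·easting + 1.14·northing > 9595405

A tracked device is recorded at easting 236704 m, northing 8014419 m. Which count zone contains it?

J

0.97·236704 + 0.09·8014419 = 950900.590, which is > 935578
2.39·236704 + 1.14·8014419 = 9702160.220, which is > 9595405
This sign pattern matches J.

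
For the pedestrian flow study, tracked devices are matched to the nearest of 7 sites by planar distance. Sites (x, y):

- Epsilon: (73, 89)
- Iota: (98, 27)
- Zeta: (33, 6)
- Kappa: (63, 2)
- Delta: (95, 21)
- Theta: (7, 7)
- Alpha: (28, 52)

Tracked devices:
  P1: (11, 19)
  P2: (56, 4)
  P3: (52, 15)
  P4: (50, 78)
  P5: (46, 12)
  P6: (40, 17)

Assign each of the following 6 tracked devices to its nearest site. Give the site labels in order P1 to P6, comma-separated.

P1 → Theta (d²=160.00)
P2 → Kappa (d²=53.00)
P3 → Kappa (d²=290.00)
P4 → Epsilon (d²=650.00)
P5 → Zeta (d²=205.00)
P6 → Zeta (d²=170.00)

Theta, Kappa, Kappa, Epsilon, Zeta, Zeta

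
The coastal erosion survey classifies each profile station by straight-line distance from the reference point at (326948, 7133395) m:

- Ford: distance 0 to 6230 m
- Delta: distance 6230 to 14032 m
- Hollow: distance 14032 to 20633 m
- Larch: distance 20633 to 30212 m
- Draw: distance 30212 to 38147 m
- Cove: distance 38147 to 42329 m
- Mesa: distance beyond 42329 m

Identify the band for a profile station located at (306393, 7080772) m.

Distance = √((306393−326948)² + (7080772−7133395)²) = √(422508025.000 + 2769180129.000) = 56495.028 m.
42329 ≤ 56495.028 < ∞ → Mesa.

Mesa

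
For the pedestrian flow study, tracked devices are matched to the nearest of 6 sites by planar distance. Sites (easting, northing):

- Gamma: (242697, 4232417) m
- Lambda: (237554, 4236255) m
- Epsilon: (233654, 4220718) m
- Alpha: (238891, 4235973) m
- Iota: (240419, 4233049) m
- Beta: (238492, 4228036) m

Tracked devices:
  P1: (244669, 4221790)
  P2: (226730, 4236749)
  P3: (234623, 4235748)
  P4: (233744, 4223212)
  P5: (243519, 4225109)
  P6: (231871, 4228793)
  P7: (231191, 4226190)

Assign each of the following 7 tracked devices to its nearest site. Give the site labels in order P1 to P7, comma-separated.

Beta, Lambda, Lambda, Epsilon, Beta, Beta, Epsilon

P1 → Beta (d²=77167845.00)
P2 → Lambda (d²=117403012.00)
P3 → Lambda (d²=8847810.00)
P4 → Epsilon (d²=6228136.00)
P5 → Beta (d²=33838058.00)
P6 → Beta (d²=44410690.00)
P7 → Epsilon (d²=36009153.00)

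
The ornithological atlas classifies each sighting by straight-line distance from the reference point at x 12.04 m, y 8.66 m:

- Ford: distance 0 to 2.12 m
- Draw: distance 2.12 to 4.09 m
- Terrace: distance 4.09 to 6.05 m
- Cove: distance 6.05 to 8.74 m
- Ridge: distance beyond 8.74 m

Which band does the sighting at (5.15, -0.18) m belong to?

Ridge

Distance = √((5.15−12.04)² + (-0.18−8.66)²) = √(47.472 + 78.146) = 11.208 m.
8.74 ≤ 11.208 < ∞ → Ridge.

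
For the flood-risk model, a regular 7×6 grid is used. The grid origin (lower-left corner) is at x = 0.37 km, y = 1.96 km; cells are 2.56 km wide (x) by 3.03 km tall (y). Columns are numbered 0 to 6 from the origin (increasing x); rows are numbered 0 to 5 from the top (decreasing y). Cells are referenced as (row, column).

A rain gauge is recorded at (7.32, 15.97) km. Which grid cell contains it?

(1, 2)

Column index: ⌊(7.32 − 0.37) / 2.56⌋ = ⌊2.715⌋ = 2
Row offset from origin: ⌊(15.97 − 1.96) / 3.03⌋ = ⌊4.624⌋ = 4 → row 1 (counted from top)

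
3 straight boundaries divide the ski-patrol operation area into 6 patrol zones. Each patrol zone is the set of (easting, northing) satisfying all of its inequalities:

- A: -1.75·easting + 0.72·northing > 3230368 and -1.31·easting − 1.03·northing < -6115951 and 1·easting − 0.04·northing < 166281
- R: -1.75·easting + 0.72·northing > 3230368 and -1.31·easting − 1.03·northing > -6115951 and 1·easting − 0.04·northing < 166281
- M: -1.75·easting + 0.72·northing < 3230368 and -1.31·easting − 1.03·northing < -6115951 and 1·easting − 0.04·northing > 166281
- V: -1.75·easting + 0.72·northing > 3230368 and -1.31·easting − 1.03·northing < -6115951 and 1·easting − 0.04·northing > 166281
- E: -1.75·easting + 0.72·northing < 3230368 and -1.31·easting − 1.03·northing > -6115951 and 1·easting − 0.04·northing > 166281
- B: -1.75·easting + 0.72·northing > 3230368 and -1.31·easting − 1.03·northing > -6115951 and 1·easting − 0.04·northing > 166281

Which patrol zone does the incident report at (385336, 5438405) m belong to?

-1.75·385336 + 0.72·5438405 = 3241313.600, which is > 3230368
-1.31·385336 − 1.03·5438405 = -6106347.310, which is > -6115951
1·385336 − 0.04·5438405 = 167799.800, which is > 166281
This sign pattern matches B.

B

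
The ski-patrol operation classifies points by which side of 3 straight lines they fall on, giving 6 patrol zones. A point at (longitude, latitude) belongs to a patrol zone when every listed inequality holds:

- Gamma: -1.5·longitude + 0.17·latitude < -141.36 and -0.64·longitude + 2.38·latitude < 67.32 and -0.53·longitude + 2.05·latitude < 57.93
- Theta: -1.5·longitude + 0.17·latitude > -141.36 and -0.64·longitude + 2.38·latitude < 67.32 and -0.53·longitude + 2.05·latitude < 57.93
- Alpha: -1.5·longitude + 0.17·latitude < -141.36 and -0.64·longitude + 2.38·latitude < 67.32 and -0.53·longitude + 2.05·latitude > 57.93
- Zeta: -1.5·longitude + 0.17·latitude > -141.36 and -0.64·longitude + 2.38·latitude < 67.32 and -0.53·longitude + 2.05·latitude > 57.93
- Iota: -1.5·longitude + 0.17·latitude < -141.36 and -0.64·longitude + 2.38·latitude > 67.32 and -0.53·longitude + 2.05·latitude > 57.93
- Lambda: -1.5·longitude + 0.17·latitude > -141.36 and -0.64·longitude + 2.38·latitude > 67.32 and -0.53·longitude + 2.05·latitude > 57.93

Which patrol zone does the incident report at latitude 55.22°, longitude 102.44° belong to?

Alpha

-1.5·102.44 + 0.17·55.22 = -144.273, which is < -141.36
-0.64·102.44 + 2.38·55.22 = 65.862, which is < 67.32
-0.53·102.44 + 2.05·55.22 = 58.908, which is > 57.93
This sign pattern matches Alpha.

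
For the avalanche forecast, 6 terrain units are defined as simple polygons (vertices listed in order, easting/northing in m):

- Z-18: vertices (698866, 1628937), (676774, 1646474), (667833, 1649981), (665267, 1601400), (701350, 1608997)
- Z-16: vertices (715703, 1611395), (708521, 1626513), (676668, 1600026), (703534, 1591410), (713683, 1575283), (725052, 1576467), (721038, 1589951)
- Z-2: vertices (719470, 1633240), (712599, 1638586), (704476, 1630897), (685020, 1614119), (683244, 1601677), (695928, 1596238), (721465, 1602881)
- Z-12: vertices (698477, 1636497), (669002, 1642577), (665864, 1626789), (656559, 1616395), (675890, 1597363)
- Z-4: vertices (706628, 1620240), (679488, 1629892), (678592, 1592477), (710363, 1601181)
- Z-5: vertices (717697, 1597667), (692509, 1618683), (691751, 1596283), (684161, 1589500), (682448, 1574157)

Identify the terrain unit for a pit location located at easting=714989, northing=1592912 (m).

Cast a ray rightward from (714989, 1592912). For each polygon, the edges (by vertex number in listed order) whose endpoints lie on opposite sides of northing = 1592912, where each meets that height, and whether that is right or left of the point:
Z-18: no edge straddles that height → 0 crossings.
Z-16: 3–4 at easting≈698850.5 (left), 7–1 at easting≈720301.3 (right) → 1 crossing.
Z-2: no edge straddles that height → 0 crossings.
Z-12: no edge straddles that height → 0 crossings.
Z-4: 2–3 at easting≈678602.4 (left), 3–4 at easting≈680179.8 (left) → 0 crossings.
Z-5: 3–4 at easting≈687978.9 (left), 5–1 at easting≈710567.7 (left) → 0 crossings.
Only Z-16 has an odd count, so the point is inside Z-16.

Z-16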